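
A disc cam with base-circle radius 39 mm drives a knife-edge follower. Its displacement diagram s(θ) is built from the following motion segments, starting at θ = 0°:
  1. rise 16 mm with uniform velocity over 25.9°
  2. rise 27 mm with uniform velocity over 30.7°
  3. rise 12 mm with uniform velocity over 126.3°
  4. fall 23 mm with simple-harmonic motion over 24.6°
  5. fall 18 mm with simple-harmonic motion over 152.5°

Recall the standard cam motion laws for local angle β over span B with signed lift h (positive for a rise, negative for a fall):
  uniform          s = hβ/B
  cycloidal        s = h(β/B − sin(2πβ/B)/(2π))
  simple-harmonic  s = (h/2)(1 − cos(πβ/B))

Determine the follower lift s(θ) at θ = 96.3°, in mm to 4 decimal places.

seg 1 [0°–25.9°] uniform, h=16: full span → s += 16 → s = 16.0000
seg 2 [25.9°–56.6°] uniform, h=27: full span → s += 27 → s = 43.0000
seg 3 [56.6°–182.9°] uniform, h=12: θ=96.3° here. β=39.7, B=126.3. 12·39.7/126.3 = 3.7720 → s = 46.7720

46.7720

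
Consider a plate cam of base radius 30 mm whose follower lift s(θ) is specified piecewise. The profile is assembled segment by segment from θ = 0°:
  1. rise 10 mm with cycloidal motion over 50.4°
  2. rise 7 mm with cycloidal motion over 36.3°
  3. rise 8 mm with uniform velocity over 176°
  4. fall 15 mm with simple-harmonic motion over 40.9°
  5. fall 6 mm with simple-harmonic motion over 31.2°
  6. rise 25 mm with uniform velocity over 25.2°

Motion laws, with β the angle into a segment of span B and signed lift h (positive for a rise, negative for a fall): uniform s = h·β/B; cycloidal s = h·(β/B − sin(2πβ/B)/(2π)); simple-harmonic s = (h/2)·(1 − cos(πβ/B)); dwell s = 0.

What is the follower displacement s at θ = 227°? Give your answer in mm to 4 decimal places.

seg 1 [0°–50.4°] cycloidal, h=10: full span → s += 10 → s = 10.0000
seg 2 [50.4°–86.7°] cycloidal, h=7: full span → s += 7 → s = 17.0000
seg 3 [86.7°–262.7°] uniform, h=8: θ=227° here. β=140.3, B=176. 8·140.3/176 = 6.3773 → s = 23.3773

23.3773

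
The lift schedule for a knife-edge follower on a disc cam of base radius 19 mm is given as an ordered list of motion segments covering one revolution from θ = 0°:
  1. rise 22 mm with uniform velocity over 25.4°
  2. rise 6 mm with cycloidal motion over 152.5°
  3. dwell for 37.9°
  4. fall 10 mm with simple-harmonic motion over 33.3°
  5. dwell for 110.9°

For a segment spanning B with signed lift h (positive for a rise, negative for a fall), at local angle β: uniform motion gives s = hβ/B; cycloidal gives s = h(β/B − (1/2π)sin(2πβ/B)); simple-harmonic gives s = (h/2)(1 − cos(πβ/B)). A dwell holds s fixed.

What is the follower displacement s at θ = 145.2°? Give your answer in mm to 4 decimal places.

seg 1 [0°–25.4°] uniform, h=22: full span → s += 22 → s = 22.0000
seg 2 [25.4°–177.9°] cycloidal, h=6: θ=145.2° here. β=119.8, B=152.5. 6·(0.7856 − sin(2π·0.7856)/(2π)) = 5.6446 → s = 27.6446

27.6446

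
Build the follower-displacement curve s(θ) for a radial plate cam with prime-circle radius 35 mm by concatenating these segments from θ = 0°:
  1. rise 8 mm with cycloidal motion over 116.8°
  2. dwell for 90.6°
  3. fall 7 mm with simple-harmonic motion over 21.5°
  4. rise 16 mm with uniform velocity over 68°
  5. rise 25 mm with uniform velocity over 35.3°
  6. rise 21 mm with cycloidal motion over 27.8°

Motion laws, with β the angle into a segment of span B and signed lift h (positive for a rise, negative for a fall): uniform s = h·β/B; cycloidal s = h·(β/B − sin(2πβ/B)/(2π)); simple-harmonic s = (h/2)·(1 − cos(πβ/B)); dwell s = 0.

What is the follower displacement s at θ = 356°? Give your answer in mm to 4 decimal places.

seg 1 [0°–116.8°] cycloidal, h=8: full span → s += 8 → s = 8.0000
seg 2 [116.8°–207.4°] dwell: s stays 8.0000
seg 3 [207.4°–228.9°] simple-harmonic, h=-7: full span → s += -7 → s = 1.0000
seg 4 [228.9°–296.9°] uniform, h=16: full span → s += 16 → s = 17.0000
seg 5 [296.9°–332.2°] uniform, h=25: full span → s += 25 → s = 42.0000
seg 6 [332.2°–360°] cycloidal, h=21: θ=356° here. β=23.8, B=27.8. 21·(0.8561 − sin(2π·0.8561)/(2π)) = 20.6049 → s = 62.6049

62.6049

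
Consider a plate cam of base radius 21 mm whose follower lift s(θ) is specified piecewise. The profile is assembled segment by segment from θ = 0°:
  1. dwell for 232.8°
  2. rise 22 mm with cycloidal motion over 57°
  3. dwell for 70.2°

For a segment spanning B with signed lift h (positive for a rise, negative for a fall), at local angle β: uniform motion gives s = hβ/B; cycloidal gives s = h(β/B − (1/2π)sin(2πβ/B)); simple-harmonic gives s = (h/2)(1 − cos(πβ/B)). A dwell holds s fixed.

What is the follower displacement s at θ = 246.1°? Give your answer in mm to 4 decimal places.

seg 1 [0°–232.8°] dwell: s stays 0.0000
seg 2 [232.8°–289.8°] cycloidal, h=22: θ=246.1° here. β=13.3, B=57. 22·(0.2333 − sin(2π·0.2333)/(2π)) = 1.6511 → s = 1.6511

1.6511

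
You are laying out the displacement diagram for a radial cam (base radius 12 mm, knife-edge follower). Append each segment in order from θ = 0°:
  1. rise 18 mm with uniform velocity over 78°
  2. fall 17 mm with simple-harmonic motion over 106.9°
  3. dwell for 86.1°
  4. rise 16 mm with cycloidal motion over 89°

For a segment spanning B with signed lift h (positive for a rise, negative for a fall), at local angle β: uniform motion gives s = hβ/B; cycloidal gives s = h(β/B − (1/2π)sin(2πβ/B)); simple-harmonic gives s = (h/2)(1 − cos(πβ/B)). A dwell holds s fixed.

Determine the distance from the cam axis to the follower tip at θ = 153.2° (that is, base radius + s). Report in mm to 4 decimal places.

seg 1 [0°–78°] uniform, h=18: full span → s += 18 → s = 18.0000
seg 2 [78°–184.9°] simple-harmonic, h=-17: θ=153.2° here. β=75.2, B=106.9. -17/2·(1 − cos(π·0.7035)) = -13.5707 → s = 4.4293
radial distance = base radius + s = 12 + 4.4293 = 16.4293

16.4293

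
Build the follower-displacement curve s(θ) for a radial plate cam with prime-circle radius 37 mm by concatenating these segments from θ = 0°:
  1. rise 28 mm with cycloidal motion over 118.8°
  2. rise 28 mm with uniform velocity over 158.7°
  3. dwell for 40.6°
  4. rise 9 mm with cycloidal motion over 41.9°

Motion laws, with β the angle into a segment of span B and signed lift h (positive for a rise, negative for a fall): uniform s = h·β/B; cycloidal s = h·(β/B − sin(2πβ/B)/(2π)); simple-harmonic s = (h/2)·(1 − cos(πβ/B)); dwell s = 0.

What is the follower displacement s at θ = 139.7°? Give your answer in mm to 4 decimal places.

seg 1 [0°–118.8°] cycloidal, h=28: full span → s += 28 → s = 28.0000
seg 2 [118.8°–277.5°] uniform, h=28: θ=139.7° here. β=20.9, B=158.7. 28·20.9/158.7 = 3.6875 → s = 31.6875

31.6875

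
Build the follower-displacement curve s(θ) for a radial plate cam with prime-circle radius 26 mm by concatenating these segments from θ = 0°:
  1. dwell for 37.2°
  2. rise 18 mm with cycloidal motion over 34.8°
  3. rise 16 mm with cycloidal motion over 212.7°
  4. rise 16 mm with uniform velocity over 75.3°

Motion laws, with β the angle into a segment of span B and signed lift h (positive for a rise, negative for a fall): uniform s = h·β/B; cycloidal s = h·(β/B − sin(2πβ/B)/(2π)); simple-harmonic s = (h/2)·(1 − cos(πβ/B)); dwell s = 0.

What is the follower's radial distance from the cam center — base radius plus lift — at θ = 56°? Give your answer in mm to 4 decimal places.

seg 1 [0°–37.2°] dwell: s stays 0.0000
seg 2 [37.2°–72°] cycloidal, h=18: θ=56° here. β=18.8, B=34.8. 18·(0.5402 − sin(2π·0.5402)/(2π)) = 10.4406 → s = 10.4406
radial distance = base radius + s = 26 + 10.4406 = 36.4406

36.4406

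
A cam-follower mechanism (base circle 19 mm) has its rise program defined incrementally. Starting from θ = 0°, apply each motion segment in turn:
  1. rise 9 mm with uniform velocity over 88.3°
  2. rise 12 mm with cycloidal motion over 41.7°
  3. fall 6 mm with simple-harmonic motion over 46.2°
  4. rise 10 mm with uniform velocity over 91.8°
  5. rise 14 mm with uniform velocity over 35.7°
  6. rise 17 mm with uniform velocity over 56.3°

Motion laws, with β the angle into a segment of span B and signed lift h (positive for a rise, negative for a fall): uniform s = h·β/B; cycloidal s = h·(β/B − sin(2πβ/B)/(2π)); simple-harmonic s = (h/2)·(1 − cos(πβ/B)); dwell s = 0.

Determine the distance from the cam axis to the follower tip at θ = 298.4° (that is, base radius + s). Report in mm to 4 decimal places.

seg 1 [0°–88.3°] uniform, h=9: full span → s += 9 → s = 9.0000
seg 2 [88.3°–130°] cycloidal, h=12: full span → s += 12 → s = 21.0000
seg 3 [130°–176.2°] simple-harmonic, h=-6: full span → s += -6 → s = 15.0000
seg 4 [176.2°–268°] uniform, h=10: full span → s += 10 → s = 25.0000
seg 5 [268°–303.7°] uniform, h=14: θ=298.4° here. β=30.4, B=35.7. 14·30.4/35.7 = 11.9216 → s = 36.9216
radial distance = base radius + s = 19 + 36.9216 = 55.9216

55.9216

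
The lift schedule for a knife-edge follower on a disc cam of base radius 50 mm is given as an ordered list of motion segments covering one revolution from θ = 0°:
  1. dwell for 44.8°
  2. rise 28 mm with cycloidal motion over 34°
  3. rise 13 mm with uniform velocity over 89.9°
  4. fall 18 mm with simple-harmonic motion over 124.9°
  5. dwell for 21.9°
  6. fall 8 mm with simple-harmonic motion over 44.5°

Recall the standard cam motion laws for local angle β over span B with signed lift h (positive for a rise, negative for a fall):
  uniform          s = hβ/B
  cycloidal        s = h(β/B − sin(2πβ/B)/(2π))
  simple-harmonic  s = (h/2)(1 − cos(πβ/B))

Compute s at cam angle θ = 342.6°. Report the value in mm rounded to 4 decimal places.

seg 1 [0°–44.8°] dwell: s stays 0.0000
seg 2 [44.8°–78.8°] cycloidal, h=28: full span → s += 28 → s = 28.0000
seg 3 [78.8°–168.7°] uniform, h=13: full span → s += 13 → s = 41.0000
seg 4 [168.7°–293.6°] simple-harmonic, h=-18: full span → s += -18 → s = 23.0000
seg 5 [293.6°–315.5°] dwell: s stays 23.0000
seg 6 [315.5°–360°] simple-harmonic, h=-8: θ=342.6° here. β=27.1, B=44.5. -8/2·(1 − cos(π·0.6090)) = -5.3430 → s = 17.6570

17.6570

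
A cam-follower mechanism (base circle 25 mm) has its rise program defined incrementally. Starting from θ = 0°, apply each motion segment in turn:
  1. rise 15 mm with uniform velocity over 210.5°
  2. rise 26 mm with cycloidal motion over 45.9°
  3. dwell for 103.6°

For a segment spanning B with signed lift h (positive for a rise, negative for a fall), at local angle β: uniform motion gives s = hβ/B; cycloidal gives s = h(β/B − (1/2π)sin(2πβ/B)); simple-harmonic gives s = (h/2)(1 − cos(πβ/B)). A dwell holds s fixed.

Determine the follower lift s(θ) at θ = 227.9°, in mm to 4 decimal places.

seg 1 [0°–210.5°] uniform, h=15: full span → s += 15 → s = 15.0000
seg 2 [210.5°–256.4°] cycloidal, h=26: θ=227.9° here. β=17.4, B=45.9. 26·(0.3791 − sin(2π·0.3791)/(2π)) = 7.0062 → s = 22.0062

22.0062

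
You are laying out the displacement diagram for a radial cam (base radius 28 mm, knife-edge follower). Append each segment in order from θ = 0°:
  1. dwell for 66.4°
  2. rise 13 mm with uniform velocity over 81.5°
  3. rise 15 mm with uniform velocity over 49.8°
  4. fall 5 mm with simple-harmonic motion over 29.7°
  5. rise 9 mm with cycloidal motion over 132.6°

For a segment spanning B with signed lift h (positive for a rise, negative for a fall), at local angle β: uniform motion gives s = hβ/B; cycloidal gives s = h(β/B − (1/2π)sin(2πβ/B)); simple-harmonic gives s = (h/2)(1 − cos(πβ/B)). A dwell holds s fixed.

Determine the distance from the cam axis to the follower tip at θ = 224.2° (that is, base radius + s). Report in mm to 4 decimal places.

seg 1 [0°–66.4°] dwell: s stays 0.0000
seg 2 [66.4°–147.9°] uniform, h=13: full span → s += 13 → s = 13.0000
seg 3 [147.9°–197.7°] uniform, h=15: full span → s += 15 → s = 28.0000
seg 4 [197.7°–227.4°] simple-harmonic, h=-5: θ=224.2° here. β=26.5, B=29.7. -5/2·(1 − cos(π·0.8923)) = -4.8581 → s = 23.1419
radial distance = base radius + s = 28 + 23.1419 = 51.1419

51.1419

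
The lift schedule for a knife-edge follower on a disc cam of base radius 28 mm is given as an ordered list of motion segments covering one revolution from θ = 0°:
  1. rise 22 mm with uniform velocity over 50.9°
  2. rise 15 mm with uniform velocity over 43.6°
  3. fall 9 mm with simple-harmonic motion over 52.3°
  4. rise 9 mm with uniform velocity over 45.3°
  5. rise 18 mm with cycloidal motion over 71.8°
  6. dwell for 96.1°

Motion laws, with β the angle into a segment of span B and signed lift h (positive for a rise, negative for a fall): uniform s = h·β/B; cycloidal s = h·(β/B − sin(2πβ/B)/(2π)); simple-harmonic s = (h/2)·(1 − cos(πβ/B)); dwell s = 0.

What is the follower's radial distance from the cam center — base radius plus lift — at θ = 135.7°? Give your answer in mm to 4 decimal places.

seg 1 [0°–50.9°] uniform, h=22: full span → s += 22 → s = 22.0000
seg 2 [50.9°–94.5°] uniform, h=15: full span → s += 15 → s = 37.0000
seg 3 [94.5°–146.8°] simple-harmonic, h=-9: θ=135.7° here. β=41.2, B=52.3. -9/2·(1 − cos(π·0.7878)) = -8.0362 → s = 28.9638
radial distance = base radius + s = 28 + 28.9638 = 56.9638

56.9638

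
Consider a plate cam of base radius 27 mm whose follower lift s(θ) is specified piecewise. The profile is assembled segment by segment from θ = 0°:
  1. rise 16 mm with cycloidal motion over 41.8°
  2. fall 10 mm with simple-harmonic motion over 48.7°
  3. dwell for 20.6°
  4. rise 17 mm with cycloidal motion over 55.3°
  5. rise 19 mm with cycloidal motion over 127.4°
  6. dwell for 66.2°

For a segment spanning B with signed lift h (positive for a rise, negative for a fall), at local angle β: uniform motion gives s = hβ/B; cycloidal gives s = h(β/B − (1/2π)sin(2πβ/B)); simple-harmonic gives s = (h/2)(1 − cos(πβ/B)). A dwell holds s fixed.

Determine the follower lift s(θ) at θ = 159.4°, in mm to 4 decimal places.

seg 1 [0°–41.8°] cycloidal, h=16: full span → s += 16 → s = 16.0000
seg 2 [41.8°–90.5°] simple-harmonic, h=-10: full span → s += -10 → s = 6.0000
seg 3 [90.5°–111.1°] dwell: s stays 6.0000
seg 4 [111.1°–166.4°] cycloidal, h=17: θ=159.4° here. β=48.3, B=55.3. 17·(0.8734 − sin(2π·0.8734)/(2π)) = 16.7802 → s = 22.7802

22.7802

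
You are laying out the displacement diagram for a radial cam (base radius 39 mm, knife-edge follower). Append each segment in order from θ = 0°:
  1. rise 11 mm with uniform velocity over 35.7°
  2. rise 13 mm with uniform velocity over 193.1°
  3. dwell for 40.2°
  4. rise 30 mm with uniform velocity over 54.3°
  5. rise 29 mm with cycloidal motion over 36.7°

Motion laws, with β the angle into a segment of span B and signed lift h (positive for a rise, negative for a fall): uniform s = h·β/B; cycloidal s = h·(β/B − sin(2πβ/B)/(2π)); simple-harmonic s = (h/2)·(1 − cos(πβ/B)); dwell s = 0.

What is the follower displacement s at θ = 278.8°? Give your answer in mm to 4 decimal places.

seg 1 [0°–35.7°] uniform, h=11: full span → s += 11 → s = 11.0000
seg 2 [35.7°–228.8°] uniform, h=13: full span → s += 13 → s = 24.0000
seg 3 [228.8°–269°] dwell: s stays 24.0000
seg 4 [269°–323.3°] uniform, h=30: θ=278.8° here. β=9.8, B=54.3. 30·9.8/54.3 = 5.4144 → s = 29.4144

29.4144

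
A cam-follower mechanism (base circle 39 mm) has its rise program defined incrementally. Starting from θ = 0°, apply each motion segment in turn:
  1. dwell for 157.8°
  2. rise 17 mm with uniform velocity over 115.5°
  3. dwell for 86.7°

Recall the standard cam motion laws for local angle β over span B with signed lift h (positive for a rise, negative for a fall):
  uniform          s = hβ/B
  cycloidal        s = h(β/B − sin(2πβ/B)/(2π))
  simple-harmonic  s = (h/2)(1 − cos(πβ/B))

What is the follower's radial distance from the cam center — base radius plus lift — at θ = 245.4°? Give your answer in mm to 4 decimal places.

seg 1 [0°–157.8°] dwell: s stays 0.0000
seg 2 [157.8°–273.3°] uniform, h=17: θ=245.4° here. β=87.6, B=115.5. 17·87.6/115.5 = 12.8935 → s = 12.8935
radial distance = base radius + s = 39 + 12.8935 = 51.8935

51.8935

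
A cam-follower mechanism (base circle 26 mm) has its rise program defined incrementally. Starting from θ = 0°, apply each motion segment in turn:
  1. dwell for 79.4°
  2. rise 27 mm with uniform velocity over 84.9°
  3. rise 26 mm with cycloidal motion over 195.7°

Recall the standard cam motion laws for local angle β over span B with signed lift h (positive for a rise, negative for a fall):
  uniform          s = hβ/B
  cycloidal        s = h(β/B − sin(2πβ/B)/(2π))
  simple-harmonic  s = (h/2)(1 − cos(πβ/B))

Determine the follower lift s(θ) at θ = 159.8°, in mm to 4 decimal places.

seg 1 [0°–79.4°] dwell: s stays 0.0000
seg 2 [79.4°–164.3°] uniform, h=27: θ=159.8° here. β=80.4, B=84.9. 27·80.4/84.9 = 25.5689 → s = 25.5689

25.5689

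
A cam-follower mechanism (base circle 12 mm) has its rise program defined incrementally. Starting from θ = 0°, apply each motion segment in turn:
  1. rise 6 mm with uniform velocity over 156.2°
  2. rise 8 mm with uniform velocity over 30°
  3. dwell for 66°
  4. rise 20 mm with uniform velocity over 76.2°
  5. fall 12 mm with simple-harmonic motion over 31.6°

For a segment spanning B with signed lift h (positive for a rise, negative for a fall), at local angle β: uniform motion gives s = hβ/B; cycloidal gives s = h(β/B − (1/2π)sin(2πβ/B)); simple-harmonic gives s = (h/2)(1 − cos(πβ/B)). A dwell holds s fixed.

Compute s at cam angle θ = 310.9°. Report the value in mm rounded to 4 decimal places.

seg 1 [0°–156.2°] uniform, h=6: full span → s += 6 → s = 6.0000
seg 2 [156.2°–186.2°] uniform, h=8: full span → s += 8 → s = 14.0000
seg 3 [186.2°–252.2°] dwell: s stays 14.0000
seg 4 [252.2°–328.4°] uniform, h=20: θ=310.9° here. β=58.7, B=76.2. 20·58.7/76.2 = 15.4068 → s = 29.4068

29.4068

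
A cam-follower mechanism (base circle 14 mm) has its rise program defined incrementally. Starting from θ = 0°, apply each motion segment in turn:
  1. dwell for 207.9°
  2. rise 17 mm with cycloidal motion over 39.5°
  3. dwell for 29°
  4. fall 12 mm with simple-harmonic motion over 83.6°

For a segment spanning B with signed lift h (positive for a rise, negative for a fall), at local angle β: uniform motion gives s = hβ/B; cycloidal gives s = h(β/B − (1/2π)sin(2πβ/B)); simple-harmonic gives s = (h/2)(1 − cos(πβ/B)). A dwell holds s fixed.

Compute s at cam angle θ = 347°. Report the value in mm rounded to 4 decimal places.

seg 1 [0°–207.9°] dwell: s stays 0.0000
seg 2 [207.9°–247.4°] cycloidal, h=17: full span → s += 17 → s = 17.0000
seg 3 [247.4°–276.4°] dwell: s stays 17.0000
seg 4 [276.4°–360°] simple-harmonic, h=-12: θ=347° here. β=70.6, B=83.6. -12/2·(1 − cos(π·0.8445)) = -11.2982 → s = 5.7018

5.7018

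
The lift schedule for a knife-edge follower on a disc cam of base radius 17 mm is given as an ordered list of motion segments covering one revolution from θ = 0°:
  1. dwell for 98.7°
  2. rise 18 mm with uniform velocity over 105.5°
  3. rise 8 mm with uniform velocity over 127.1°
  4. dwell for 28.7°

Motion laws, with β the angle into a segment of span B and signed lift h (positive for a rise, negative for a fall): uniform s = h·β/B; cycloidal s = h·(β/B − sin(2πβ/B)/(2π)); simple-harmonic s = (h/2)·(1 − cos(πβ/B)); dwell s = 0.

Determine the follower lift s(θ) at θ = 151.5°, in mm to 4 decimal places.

seg 1 [0°–98.7°] dwell: s stays 0.0000
seg 2 [98.7°–204.2°] uniform, h=18: θ=151.5° here. β=52.8, B=105.5. 18·52.8/105.5 = 9.0085 → s = 9.0085

9.0085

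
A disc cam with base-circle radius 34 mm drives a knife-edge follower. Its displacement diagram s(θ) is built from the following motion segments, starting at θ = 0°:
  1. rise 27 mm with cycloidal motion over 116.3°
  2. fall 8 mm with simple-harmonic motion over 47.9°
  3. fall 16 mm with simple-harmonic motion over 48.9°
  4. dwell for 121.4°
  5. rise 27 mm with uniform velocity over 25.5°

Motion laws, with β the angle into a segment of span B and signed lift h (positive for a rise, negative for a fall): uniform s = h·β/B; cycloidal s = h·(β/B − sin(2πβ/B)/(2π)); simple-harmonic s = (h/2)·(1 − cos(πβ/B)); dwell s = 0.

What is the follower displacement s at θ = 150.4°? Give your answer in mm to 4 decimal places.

seg 1 [0°–116.3°] cycloidal, h=27: full span → s += 27 → s = 27.0000
seg 2 [116.3°–164.2°] simple-harmonic, h=-8: θ=150.4° here. β=34.1, B=47.9. -8/2·(1 − cos(π·0.7119)) = -6.4704 → s = 20.5296

20.5296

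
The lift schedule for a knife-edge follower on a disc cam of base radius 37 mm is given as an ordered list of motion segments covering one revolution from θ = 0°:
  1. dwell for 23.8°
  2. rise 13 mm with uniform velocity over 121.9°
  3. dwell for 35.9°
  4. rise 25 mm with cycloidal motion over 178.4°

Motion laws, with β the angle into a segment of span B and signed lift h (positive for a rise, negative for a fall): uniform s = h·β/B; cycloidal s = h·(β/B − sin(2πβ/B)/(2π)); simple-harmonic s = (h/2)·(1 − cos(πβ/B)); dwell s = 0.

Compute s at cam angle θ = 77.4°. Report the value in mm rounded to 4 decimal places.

seg 1 [0°–23.8°] dwell: s stays 0.0000
seg 2 [23.8°–145.7°] uniform, h=13: θ=77.4° here. β=53.6, B=121.9. 13·53.6/121.9 = 5.7162 → s = 5.7162

5.7162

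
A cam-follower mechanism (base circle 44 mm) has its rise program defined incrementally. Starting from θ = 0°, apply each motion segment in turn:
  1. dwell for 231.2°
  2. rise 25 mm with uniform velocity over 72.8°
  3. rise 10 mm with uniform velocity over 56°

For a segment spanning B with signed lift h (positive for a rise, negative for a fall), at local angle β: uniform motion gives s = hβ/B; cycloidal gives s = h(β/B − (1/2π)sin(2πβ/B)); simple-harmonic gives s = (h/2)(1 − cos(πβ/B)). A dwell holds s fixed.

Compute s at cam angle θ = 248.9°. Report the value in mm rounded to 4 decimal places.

seg 1 [0°–231.2°] dwell: s stays 0.0000
seg 2 [231.2°–304°] uniform, h=25: θ=248.9° here. β=17.7, B=72.8. 25·17.7/72.8 = 6.0783 → s = 6.0783

6.0783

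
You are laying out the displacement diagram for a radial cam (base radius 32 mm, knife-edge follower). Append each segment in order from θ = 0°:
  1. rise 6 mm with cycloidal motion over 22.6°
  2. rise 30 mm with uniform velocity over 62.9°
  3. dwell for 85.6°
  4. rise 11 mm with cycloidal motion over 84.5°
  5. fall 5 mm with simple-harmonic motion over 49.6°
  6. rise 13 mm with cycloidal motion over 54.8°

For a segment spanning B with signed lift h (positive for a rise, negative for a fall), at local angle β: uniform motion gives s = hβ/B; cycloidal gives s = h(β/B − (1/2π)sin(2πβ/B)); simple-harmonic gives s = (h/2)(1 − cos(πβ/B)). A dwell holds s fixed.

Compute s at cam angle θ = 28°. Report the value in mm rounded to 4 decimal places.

seg 1 [0°–22.6°] cycloidal, h=6: full span → s += 6 → s = 6.0000
seg 2 [22.6°–85.5°] uniform, h=30: θ=28° here. β=5.4, B=62.9. 30·5.4/62.9 = 2.5755 → s = 8.5755

8.5755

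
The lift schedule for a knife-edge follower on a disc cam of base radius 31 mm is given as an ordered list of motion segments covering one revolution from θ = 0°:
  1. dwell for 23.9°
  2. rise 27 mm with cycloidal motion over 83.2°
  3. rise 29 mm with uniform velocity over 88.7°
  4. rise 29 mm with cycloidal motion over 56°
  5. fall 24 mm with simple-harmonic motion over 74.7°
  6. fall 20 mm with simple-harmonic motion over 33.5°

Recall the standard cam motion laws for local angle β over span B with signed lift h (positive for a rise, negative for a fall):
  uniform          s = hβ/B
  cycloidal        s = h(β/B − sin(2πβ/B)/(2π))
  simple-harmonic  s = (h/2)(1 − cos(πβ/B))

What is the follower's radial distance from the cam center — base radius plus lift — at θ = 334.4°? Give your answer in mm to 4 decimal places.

seg 1 [0°–23.9°] dwell: s stays 0.0000
seg 2 [23.9°–107.1°] cycloidal, h=27: full span → s += 27 → s = 27.0000
seg 3 [107.1°–195.8°] uniform, h=29: full span → s += 29 → s = 56.0000
seg 4 [195.8°–251.8°] cycloidal, h=29: full span → s += 29 → s = 85.0000
seg 5 [251.8°–326.5°] simple-harmonic, h=-24: full span → s += -24 → s = 61.0000
seg 6 [326.5°–360°] simple-harmonic, h=-20: θ=334.4° here. β=7.9, B=33.5. -20/2·(1 − cos(π·0.2358)) = -2.6211 → s = 58.3789
radial distance = base radius + s = 31 + 58.3789 = 89.3789

89.3789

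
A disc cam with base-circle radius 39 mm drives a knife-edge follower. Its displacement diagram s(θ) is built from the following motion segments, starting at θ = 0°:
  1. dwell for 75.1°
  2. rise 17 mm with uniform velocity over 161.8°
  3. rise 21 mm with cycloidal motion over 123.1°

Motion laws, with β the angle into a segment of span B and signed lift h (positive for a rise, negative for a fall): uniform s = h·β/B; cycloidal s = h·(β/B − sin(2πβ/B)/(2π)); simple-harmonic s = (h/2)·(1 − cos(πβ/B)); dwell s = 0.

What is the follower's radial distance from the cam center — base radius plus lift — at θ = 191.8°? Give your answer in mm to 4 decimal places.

seg 1 [0°–75.1°] dwell: s stays 0.0000
seg 2 [75.1°–236.9°] uniform, h=17: θ=191.8° here. β=116.7, B=161.8. 17·116.7/161.8 = 12.2614 → s = 12.2614
radial distance = base radius + s = 39 + 12.2614 = 51.2614

51.2614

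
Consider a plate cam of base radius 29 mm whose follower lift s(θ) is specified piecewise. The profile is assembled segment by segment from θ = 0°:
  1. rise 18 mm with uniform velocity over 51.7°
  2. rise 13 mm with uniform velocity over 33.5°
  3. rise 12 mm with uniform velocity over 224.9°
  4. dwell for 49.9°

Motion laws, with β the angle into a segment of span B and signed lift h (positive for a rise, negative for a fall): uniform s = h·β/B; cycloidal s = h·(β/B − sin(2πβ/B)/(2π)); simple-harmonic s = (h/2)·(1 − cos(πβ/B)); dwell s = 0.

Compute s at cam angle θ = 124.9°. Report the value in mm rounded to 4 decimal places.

seg 1 [0°–51.7°] uniform, h=18: full span → s += 18 → s = 18.0000
seg 2 [51.7°–85.2°] uniform, h=13: full span → s += 13 → s = 31.0000
seg 3 [85.2°–310.1°] uniform, h=12: θ=124.9° here. β=39.7, B=224.9. 12·39.7/224.9 = 2.1183 → s = 33.1183

33.1183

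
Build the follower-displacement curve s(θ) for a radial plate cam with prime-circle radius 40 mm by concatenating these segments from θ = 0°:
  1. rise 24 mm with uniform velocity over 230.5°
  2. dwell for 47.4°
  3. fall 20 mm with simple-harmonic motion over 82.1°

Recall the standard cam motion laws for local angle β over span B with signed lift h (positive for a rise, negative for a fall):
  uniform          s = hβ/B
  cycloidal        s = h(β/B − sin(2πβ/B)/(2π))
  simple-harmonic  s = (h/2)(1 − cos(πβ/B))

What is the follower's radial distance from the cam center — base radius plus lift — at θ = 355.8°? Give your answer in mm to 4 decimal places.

seg 1 [0°–230.5°] uniform, h=24: full span → s += 24 → s = 24.0000
seg 2 [230.5°–277.9°] dwell: s stays 24.0000
seg 3 [277.9°–360°] simple-harmonic, h=-20: θ=355.8° here. β=77.9, B=82.1. -20/2·(1 − cos(π·0.9488)) = -19.8711 → s = 4.1289
radial distance = base radius + s = 40 + 4.1289 = 44.1289

44.1289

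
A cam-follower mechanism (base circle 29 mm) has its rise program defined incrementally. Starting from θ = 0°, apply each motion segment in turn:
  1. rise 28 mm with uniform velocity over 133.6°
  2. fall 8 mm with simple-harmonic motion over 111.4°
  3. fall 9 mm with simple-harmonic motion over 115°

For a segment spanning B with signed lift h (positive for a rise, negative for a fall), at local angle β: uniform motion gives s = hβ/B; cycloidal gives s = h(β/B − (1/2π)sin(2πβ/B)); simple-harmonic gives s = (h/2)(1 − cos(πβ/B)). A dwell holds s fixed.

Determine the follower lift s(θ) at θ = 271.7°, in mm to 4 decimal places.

seg 1 [0°–133.6°] uniform, h=28: full span → s += 28 → s = 28.0000
seg 2 [133.6°–245°] simple-harmonic, h=-8: full span → s += -8 → s = 20.0000
seg 3 [245°–360°] simple-harmonic, h=-9: θ=271.7° here. β=26.7, B=115. -9/2·(1 − cos(π·0.2322)) = -1.1449 → s = 18.8551

18.8551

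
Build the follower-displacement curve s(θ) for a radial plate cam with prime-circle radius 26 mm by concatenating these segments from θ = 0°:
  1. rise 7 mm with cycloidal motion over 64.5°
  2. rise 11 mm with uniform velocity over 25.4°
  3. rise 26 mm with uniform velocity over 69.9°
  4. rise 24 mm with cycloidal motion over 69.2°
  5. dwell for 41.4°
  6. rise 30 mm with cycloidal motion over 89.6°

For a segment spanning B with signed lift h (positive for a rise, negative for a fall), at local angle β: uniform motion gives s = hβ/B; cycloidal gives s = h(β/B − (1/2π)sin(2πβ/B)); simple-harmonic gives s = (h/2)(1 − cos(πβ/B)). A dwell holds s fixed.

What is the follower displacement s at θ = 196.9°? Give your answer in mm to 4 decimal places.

seg 1 [0°–64.5°] cycloidal, h=7: full span → s += 7 → s = 7.0000
seg 2 [64.5°–89.9°] uniform, h=11: full span → s += 11 → s = 18.0000
seg 3 [89.9°–159.8°] uniform, h=26: full span → s += 26 → s = 44.0000
seg 4 [159.8°–229°] cycloidal, h=24: θ=196.9° here. β=37.1, B=69.2. 24·(0.5361 − sin(2π·0.5361)/(2π)) = 13.7267 → s = 57.7267

57.7267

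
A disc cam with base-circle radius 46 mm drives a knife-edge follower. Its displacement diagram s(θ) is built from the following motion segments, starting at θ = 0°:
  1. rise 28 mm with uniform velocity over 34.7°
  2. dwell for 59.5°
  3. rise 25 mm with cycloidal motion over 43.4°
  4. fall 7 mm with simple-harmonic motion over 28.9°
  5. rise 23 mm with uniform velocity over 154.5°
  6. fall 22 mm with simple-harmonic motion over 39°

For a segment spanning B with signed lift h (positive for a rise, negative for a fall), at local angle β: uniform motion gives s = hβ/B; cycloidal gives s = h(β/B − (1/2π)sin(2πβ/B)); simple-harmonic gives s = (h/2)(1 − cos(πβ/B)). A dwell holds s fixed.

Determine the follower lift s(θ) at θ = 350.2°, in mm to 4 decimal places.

seg 1 [0°–34.7°] uniform, h=28: full span → s += 28 → s = 28.0000
seg 2 [34.7°–94.2°] dwell: s stays 28.0000
seg 3 [94.2°–137.6°] cycloidal, h=25: full span → s += 25 → s = 53.0000
seg 4 [137.6°–166.5°] simple-harmonic, h=-7: full span → s += -7 → s = 46.0000
seg 5 [166.5°–321°] uniform, h=23: full span → s += 23 → s = 69.0000
seg 6 [321°–360°] simple-harmonic, h=-22: θ=350.2° here. β=29.2, B=39. -22/2·(1 − cos(π·0.7487)) = -18.7468 → s = 50.2532

50.2532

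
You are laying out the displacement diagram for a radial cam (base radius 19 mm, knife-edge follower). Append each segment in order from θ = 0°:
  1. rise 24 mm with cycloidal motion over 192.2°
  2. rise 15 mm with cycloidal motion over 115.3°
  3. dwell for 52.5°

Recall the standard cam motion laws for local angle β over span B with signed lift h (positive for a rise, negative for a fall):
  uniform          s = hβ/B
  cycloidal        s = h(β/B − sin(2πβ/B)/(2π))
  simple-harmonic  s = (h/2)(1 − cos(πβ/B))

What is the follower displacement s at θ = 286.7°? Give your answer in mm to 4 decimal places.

seg 1 [0°–192.2°] cycloidal, h=24: full span → s += 24 → s = 24.0000
seg 2 [192.2°–307.5°] cycloidal, h=15: θ=286.7° here. β=94.5, B=115.3. 15·(0.8196 − sin(2π·0.8196)/(2π)) = 14.4567 → s = 38.4567

38.4567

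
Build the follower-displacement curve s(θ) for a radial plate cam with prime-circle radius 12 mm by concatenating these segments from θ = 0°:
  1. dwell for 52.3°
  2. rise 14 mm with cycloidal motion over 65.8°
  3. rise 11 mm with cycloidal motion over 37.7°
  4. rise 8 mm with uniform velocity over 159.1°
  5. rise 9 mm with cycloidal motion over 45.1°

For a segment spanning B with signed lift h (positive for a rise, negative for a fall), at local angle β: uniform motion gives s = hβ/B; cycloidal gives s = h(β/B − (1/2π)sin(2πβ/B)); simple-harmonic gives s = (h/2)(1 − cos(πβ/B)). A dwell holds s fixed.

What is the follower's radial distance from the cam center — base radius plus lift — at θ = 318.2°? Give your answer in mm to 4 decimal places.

seg 1 [0°–52.3°] dwell: s stays 0.0000
seg 2 [52.3°–118.1°] cycloidal, h=14: full span → s += 14 → s = 14.0000
seg 3 [118.1°–155.8°] cycloidal, h=11: full span → s += 11 → s = 25.0000
seg 4 [155.8°–314.9°] uniform, h=8: full span → s += 8 → s = 33.0000
seg 5 [314.9°–360°] cycloidal, h=9: θ=318.2° here. β=3.3, B=45.1. 9·(0.0732 − sin(2π·0.0732)/(2π)) = 0.0230 → s = 33.0230
radial distance = base radius + s = 12 + 33.0230 = 45.0230

45.0230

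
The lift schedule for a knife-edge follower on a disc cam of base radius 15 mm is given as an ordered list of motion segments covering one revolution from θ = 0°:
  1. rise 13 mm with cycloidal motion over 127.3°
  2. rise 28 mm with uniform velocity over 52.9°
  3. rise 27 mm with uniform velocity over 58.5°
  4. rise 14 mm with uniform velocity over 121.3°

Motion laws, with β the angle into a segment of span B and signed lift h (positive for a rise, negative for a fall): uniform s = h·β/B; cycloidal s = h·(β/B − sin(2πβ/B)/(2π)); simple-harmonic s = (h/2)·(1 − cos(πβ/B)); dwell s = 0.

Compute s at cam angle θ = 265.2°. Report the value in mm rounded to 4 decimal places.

seg 1 [0°–127.3°] cycloidal, h=13: full span → s += 13 → s = 13.0000
seg 2 [127.3°–180.2°] uniform, h=28: full span → s += 28 → s = 41.0000
seg 3 [180.2°–238.7°] uniform, h=27: full span → s += 27 → s = 68.0000
seg 4 [238.7°–360°] uniform, h=14: θ=265.2° here. β=26.5, B=121.3. 14·26.5/121.3 = 3.0585 → s = 71.0585

71.0585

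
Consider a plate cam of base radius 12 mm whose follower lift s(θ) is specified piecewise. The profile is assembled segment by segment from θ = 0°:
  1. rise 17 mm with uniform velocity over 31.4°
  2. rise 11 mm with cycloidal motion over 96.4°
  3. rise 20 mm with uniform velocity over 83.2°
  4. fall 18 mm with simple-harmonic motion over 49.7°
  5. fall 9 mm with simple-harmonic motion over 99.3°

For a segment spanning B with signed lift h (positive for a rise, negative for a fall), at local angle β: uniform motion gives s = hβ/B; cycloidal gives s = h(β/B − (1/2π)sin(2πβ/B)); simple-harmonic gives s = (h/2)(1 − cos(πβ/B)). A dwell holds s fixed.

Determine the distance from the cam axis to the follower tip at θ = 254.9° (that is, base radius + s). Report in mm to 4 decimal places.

seg 1 [0°–31.4°] uniform, h=17: full span → s += 17 → s = 17.0000
seg 2 [31.4°–127.8°] cycloidal, h=11: full span → s += 11 → s = 28.0000
seg 3 [127.8°–211°] uniform, h=20: full span → s += 20 → s = 48.0000
seg 4 [211°–260.7°] simple-harmonic, h=-18: θ=254.9° here. β=43.9, B=49.7. -18/2·(1 − cos(π·0.8833)) = -17.4019 → s = 30.5981
radial distance = base radius + s = 12 + 30.5981 = 42.5981

42.5981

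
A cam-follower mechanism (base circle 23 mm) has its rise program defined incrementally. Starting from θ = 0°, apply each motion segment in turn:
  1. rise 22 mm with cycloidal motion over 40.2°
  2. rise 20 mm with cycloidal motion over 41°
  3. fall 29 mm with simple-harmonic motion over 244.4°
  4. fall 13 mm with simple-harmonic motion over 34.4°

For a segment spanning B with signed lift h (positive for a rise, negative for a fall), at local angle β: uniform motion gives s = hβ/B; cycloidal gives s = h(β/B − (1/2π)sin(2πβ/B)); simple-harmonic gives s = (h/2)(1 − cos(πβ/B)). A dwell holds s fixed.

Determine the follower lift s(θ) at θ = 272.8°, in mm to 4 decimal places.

seg 1 [0°–40.2°] cycloidal, h=22: full span → s += 22 → s = 22.0000
seg 2 [40.2°–81.2°] cycloidal, h=20: full span → s += 20 → s = 42.0000
seg 3 [81.2°–325.6°] simple-harmonic, h=-29: θ=272.8° here. β=191.6, B=244.4. -29/2·(1 − cos(π·0.7840)) = -25.7866 → s = 16.2134

16.2134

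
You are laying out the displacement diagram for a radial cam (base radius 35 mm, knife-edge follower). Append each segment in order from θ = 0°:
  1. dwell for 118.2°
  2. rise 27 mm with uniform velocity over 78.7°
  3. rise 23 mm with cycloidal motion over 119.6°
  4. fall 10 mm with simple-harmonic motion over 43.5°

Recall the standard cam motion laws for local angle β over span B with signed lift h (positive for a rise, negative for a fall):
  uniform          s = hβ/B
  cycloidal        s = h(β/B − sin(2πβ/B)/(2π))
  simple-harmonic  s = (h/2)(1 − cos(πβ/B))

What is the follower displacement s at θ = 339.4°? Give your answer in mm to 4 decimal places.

seg 1 [0°–118.2°] dwell: s stays 0.0000
seg 2 [118.2°–196.9°] uniform, h=27: full span → s += 27 → s = 27.0000
seg 3 [196.9°–316.5°] cycloidal, h=23: full span → s += 23 → s = 50.0000
seg 4 [316.5°–360°] simple-harmonic, h=-10: θ=339.4° here. β=22.9, B=43.5. -10/2·(1 − cos(π·0.5264)) = -5.4148 → s = 44.5852

44.5852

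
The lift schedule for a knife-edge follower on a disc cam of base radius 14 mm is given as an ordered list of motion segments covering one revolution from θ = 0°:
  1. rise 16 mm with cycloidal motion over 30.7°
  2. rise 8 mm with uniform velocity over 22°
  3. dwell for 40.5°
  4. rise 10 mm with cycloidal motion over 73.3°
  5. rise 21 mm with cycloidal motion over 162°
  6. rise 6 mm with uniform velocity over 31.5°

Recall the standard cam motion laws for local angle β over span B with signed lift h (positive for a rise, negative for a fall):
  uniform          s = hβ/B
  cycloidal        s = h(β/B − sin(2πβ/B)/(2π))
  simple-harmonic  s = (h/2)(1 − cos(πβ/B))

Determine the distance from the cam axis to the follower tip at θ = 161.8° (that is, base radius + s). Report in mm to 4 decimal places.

seg 1 [0°–30.7°] cycloidal, h=16: full span → s += 16 → s = 16.0000
seg 2 [30.7°–52.7°] uniform, h=8: full span → s += 8 → s = 24.0000
seg 3 [52.7°–93.2°] dwell: s stays 24.0000
seg 4 [93.2°–166.5°] cycloidal, h=10: θ=161.8° here. β=68.6, B=73.3. 10·(0.9359 − sin(2π·0.9359)/(2π)) = 9.9828 → s = 33.9828
radial distance = base radius + s = 14 + 33.9828 = 47.9828

47.9828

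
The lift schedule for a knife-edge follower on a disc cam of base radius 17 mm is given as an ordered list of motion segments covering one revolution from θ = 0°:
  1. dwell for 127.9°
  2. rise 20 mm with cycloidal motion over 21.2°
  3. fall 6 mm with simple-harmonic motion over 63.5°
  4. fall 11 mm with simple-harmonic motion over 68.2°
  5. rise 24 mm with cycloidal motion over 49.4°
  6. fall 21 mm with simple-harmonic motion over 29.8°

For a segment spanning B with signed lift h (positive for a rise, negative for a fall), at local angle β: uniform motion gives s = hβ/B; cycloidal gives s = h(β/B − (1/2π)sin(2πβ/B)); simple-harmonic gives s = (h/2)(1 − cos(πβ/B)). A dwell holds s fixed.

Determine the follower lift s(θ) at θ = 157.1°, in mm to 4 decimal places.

seg 1 [0°–127.9°] dwell: s stays 0.0000
seg 2 [127.9°–149.1°] cycloidal, h=20: full span → s += 20 → s = 20.0000
seg 3 [149.1°–212.6°] simple-harmonic, h=-6: θ=157.1° here. β=8, B=63.5. -6/2·(1 − cos(π·0.1260)) = -0.2319 → s = 19.7681

19.7681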